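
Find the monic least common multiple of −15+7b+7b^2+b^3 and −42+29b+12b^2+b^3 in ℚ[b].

Apply the Euclidean algorithm:
  b^3+7b^2+7b−15 = (b^3+12b^2+29b−42) + (−5b^2−22b+27)
  b^3+12b^2+29b−42 = (−(1/5)b−38/25)(−5b^2−22b+27) + ((24/25)b−24/25)
  −5b^2−22b+27 = (−(125/24)b−225/8)((24/25)b−24/25) + (0)
Last nonzero remainder: (24/25)b−24/25. Dividing through by 24/25 gives the monic gcd b−1.
Then lcm(f, g) = f·g / gcd(f, g); expanding and making the result monic gives the answer.

−630+99b+370b^2+140b^3+20b^4+b^5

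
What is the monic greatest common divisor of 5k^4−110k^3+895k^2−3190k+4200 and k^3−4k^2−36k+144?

Apply the Euclidean algorithm:
  5k^4−110k^3+895k^2−3190k+4200 = (5k−90)(k^3−4k^2−36k+144) + (715k^2−7150k+17160)
  k^3−4k^2−36k+144 = ((1/715)k+6/715)(715k^2−7150k+17160) + (0)
Last nonzero remainder: 715k^2−7150k+17160. Dividing through by 715 gives the monic gcd k^2−10k+24.

k^2−10k+24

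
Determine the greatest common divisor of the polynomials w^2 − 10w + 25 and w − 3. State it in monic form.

1

Euclidean algorithm in ℚ[w]:
  w^2 − 10w + 25 = (w − 7)(w − 3) + (4)
  w − 3 = ((1/4)w − 3/4)(4) + (0)
The last nonzero remainder is the constant 4, so the polynomials are coprime and gcd = 1.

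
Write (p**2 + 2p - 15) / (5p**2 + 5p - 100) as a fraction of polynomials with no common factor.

(p - 3)/(5p - 20)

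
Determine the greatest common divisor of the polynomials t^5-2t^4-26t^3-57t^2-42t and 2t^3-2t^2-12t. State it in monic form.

t^2+2t

By polynomial division,
  t^5-2t^4-26t^3-57t^2-42t = ((1/2)t^2-(1/2)t-21/2)(2t^3-2t^2-12t) + (-84t^2-168t)
  2t^3-2t^2-12t = (-(1/42)t+1/14)(-84t^2-168t) + (0)
Last nonzero remainder: -84t^2-168t. Dividing through by -84 gives the monic gcd t^2+2t.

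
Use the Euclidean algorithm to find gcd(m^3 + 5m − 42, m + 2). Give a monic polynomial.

Apply the Euclidean algorithm:
  m^3 + 5m − 42 = (m^2 − 2m + 9)(m + 2) + (−60)
  m + 2 = (−(1/60)m − 1/30)(−60) + (0)
The last nonzero remainder is the constant −60, so the polynomials are coprime and gcd = 1.

1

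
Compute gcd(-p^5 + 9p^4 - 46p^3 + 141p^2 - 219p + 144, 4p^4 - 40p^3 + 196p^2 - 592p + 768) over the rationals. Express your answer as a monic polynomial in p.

p^3 - 6p^2 + 25p - 48

Euclidean algorithm in ℚ[p]:
  -p^5 + 9p^4 - 46p^3 + 141p^2 - 219p + 144 = (-(1/4)p - 1/4)(4p^4 - 40p^3 + 196p^2 - 592p + 768) + (-7p^3 + 42p^2 - 175p + 336)
  4p^4 - 40p^3 + 196p^2 - 592p + 768 = (-(4/7)p + 16/7)(-7p^3 + 42p^2 - 175p + 336) + (0)
Last nonzero remainder: -7p^3 + 42p^2 - 175p + 336. Dividing through by -7 gives the monic gcd p^3 - 6p^2 + 25p - 48.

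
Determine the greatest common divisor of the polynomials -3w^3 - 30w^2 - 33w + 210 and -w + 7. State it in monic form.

1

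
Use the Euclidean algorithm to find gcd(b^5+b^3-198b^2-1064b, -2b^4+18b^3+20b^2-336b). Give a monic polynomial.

b^3-3b^2-28b

By polynomial division,
  b^5+b^3-198b^2-1064b = (-(1/2)b-9/2)(-2b^4+18b^3+20b^2-336b) + (92b^3-276b^2-2576b)
  -2b^4+18b^3+20b^2-336b = (-(1/46)b+3/23)(92b^3-276b^2-2576b) + (0)
Last nonzero remainder: 92b^3-276b^2-2576b. Dividing through by 92 gives the monic gcd b^3-3b^2-28b.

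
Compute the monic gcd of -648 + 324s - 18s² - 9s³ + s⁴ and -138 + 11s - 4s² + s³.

-6 + s

Repeated division with remainder:
  s⁴ - 9s³ - 18s² + 324s - 648 = (s - 5)(s³ - 4s² + 11s - 138) + (-49s² + 517s - 1338)
  s³ - 4s² + 11s - 138 = (-(1/49)s - 321/2401)(-49s² + 517s - 1338) + ((126806/2401)s - 760836/2401)
  -49s² + 517s - 1338 = (-(117649/126806)s + 535423/126806)((126806/2401)s - 760836/2401) + (0)
Last nonzero remainder: (126806/2401)s - 760836/2401. Dividing through by 126806/2401 gives the monic gcd s - 6.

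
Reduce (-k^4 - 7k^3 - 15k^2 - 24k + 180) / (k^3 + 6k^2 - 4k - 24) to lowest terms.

Euclidean algorithm in ℚ[k]:
  -k^4 - 7k^3 - 15k^2 - 24k + 180 = (-k - 1)(k^3 + 6k^2 - 4k - 24) + (-13k^2 - 52k + 156)
  k^3 + 6k^2 - 4k - 24 = (-(1/13)k - 2/13)(-13k^2 - 52k + 156) + (0)
Last nonzero remainder: -13k^2 - 52k + 156. Dividing through by -13 gives the monic gcd k^2 + 4k - 12.
Cancel k^2 + 4k - 12 from numerator and denominator to get the reduced form.

(-k^2 - 3k - 15)/(k + 2)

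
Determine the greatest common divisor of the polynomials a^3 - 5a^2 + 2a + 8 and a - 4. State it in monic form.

Apply the Euclidean algorithm:
  a^3 - 5a^2 + 2a + 8 = (a^2 - a - 2)(a - 4) + (0)
The last nonzero remainder a - 4 is already monic.

a - 4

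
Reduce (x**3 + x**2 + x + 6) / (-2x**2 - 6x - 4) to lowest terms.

(-x**2 + x - 3)/(2x + 2)

By polynomial division,
  x**3 + x**2 + x + 6 = (-(1/2)x + 1)(-2x**2 - 6x - 4) + (5x + 10)
  -2x**2 - 6x - 4 = (-(2/5)x - 2/5)(5x + 10) + (0)
Last nonzero remainder: 5x + 10. Dividing through by 5 gives the monic gcd x + 2.
Cancel x + 2 from numerator and denominator to get the reduced form.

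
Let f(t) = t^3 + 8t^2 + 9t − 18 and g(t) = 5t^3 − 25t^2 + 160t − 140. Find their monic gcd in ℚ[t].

t − 1

Apply the Euclidean algorithm:
  t^3 + 8t^2 + 9t − 18 = (1/5)(5t^3 − 25t^2 + 160t − 140) + (13t^2 − 23t + 10)
  5t^3 − 25t^2 + 160t − 140 = ((5/13)t − 210/169)(13t^2 − 23t + 10) + ((21560/169)t − 21560/169)
  13t^2 − 23t + 10 = ((2197/21560)t − 169/2156)((21560/169)t − 21560/169) + (0)
Last nonzero remainder: (21560/169)t − 21560/169. Dividing through by 21560/169 gives the monic gcd t − 1.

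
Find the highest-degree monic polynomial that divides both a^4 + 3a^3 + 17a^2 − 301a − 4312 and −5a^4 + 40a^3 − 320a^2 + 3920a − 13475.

Apply the Euclidean algorithm:
  a^4 + 3a^3 + 17a^2 − 301a − 4312 = (−1/5)(−5a^4 + 40a^3 − 320a^2 + 3920a − 13475) + (11a^3 − 47a^2 + 483a − 7007)
  −5a^4 + 40a^3 − 320a^2 + 3920a − 13475 = (−(5/11)a + 205/121)(11a^3 − 47a^2 + 483a − 7007) + (−(2520/121)a^2 − (10080/121)a − 17640/11)
  11a^3 − 47a^2 + 483a − 7007 = (−(1331/2520)a + 1573/360)(−(2520/121)a^2 − (10080/121)a − 17640/11) + (0)
Last nonzero remainder: −(2520/121)a^2 − (10080/121)a − 17640/11. Dividing through by −2520/121 gives the monic gcd a^2 + 4a + 77.

a^2 + 4a + 77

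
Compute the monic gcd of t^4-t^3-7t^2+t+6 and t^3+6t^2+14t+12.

Euclidean algorithm in ℚ[t]:
  t^4-t^3-7t^2+t+6 = (t-7)(t^3+6t^2+14t+12) + (21t^2+87t+90)
  t^3+6t^2+14t+12 = ((1/21)t+13/147)(21t^2+87t+90) + ((99/49)t+198/49)
  21t^2+87t+90 = ((343/33)t+245/11)((99/49)t+198/49) + (0)
Last nonzero remainder: (99/49)t+198/49. Dividing through by 99/49 gives the monic gcd t+2.

t+2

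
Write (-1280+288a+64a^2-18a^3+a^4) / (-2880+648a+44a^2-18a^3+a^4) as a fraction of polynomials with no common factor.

(-16+a^2)/(-36+a^2)

Euclidean algorithm in ℚ[a]:
  a^4-18a^3+64a^2+288a-1280 = (a^4-18a^3+44a^2+648a-2880) + (20a^2-360a+1600)
  a^4-18a^3+44a^2+648a-2880 = ((1/20)a^2-9/5)(20a^2-360a+1600) + (0)
Last nonzero remainder: 20a^2-360a+1600. Dividing through by 20 gives the monic gcd a^2-18a+80.
Cancel a^2-18a+80 from numerator and denominator to get the reduced form.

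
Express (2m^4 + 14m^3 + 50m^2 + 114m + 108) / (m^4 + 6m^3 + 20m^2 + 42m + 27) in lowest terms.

Repeated division with remainder:
  2m^4 + 14m^3 + 50m^2 + 114m + 108 = (2)(m^4 + 6m^3 + 20m^2 + 42m + 27) + (2m^3 + 10m^2 + 30m + 54)
  m^4 + 6m^3 + 20m^2 + 42m + 27 = ((1/2)m + 1/2)(2m^3 + 10m^2 + 30m + 54) + (0)
Last nonzero remainder: 2m^3 + 10m^2 + 30m + 54. Dividing through by 2 gives the monic gcd m^3 + 5m^2 + 15m + 27.
Cancel m^3 + 5m^2 + 15m + 27 from numerator and denominator to get the reduced form.

(2m + 4)/(m + 1)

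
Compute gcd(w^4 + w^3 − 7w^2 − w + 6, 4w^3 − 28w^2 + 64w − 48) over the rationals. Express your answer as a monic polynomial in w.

By polynomial division,
  w^4 + w^3 − 7w^2 − w + 6 = ((1/4)w + 2)(4w^3 − 28w^2 + 64w − 48) + (33w^2 − 117w + 102)
  4w^3 − 28w^2 + 64w − 48 = ((4/33)w − 152/363)(33w^2 − 117w + 102) + ((320/121)w − 640/121)
  33w^2 − 117w + 102 = ((3993/320)w − 6171/320)((320/121)w − 640/121) + (0)
Last nonzero remainder: (320/121)w − 640/121. Dividing through by 320/121 gives the monic gcd w − 2.

w − 2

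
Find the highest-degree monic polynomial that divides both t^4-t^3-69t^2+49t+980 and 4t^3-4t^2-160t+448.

t+7

By polynomial division,
  t^4-t^3-69t^2+49t+980 = ((1/4)t)(4t^3-4t^2-160t+448) + (-29t^2-63t+980)
  4t^3-4t^2-160t+448 = (-(4/29)t+368/841)(-29t^2-63t+980) + ((2304/841)t+16128/841)
  -29t^2-63t+980 = (-(24389/2304)t+29435/576)((2304/841)t+16128/841) + (0)
Last nonzero remainder: (2304/841)t+16128/841. Dividing through by 2304/841 gives the monic gcd t+7.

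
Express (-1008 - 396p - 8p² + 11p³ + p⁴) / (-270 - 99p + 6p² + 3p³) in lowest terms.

(168 + 94p + 17p² + p³)/(45 + 24p + 3p²)

Euclidean algorithm in ℚ[p]:
  p⁴ + 11p³ - 8p² - 396p - 1008 = ((1/3)p + 3)(3p³ + 6p² - 99p - 270) + (7p² - 9p - 198)
  3p³ + 6p² - 99p - 270 = ((3/7)p + 69/49)(7p² - 9p - 198) + (-(72/49)p + 432/49)
  7p² - 9p - 198 = (-(343/72)p - 539/24)(-(72/49)p + 432/49) + (0)
Last nonzero remainder: -(72/49)p + 432/49. Dividing through by -72/49 gives the monic gcd p - 6.
Cancel p - 6 from numerator and denominator to get the reduced form.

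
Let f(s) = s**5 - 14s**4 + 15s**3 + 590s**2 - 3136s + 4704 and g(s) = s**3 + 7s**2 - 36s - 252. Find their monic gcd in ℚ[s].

Apply the Euclidean algorithm:
  s**5 - 14s**4 + 15s**3 + 590s**2 - 3136s + 4704 = (s**2 - 21s + 198)(s**3 + 7s**2 - 36s - 252) + (-1300s**2 - 1300s + 54600)
  s**3 + 7s**2 - 36s - 252 = (-(1/1300)s - 3/650)(-1300s**2 - 1300s + 54600) + (0)
Last nonzero remainder: -1300s**2 - 1300s + 54600. Dividing through by -1300 gives the monic gcd s**2 + s - 42.

s**2 + s - 42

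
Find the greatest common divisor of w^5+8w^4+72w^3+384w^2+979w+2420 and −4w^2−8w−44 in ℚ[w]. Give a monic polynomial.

w^2+2w+11

Repeated division with remainder:
  w^5+8w^4+72w^3+384w^2+979w+2420 = (−(1/4)w^3−(3/2)w^2−(49/4)w−55)(−4w^2−8w−44) + (0)
Last nonzero remainder: −4w^2−8w−44. Dividing through by −4 gives the monic gcd w^2+2w+11.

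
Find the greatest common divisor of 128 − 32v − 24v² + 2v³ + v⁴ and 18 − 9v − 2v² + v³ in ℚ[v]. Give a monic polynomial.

−2 + v

Apply the Euclidean algorithm:
  v⁴ + 2v³ − 24v² − 32v + 128 = (v + 4)(v³ − 2v² − 9v + 18) + (−7v² − 14v + 56)
  v³ − 2v² − 9v + 18 = (−(1/7)v + 4/7)(−7v² − 14v + 56) + (7v − 14)
  −7v² − 14v + 56 = (−v − 4)(7v − 14) + (0)
Last nonzero remainder: 7v − 14. Dividing through by 7 gives the monic gcd v − 2.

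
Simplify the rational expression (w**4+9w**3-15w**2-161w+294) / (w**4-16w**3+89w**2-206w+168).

Euclidean algorithm in ℚ[w]:
  w**4+9w**3-15w**2-161w+294 = (w**4-16w**3+89w**2-206w+168) + (25w**3-104w**2+45w+126)
  w**4-16w**3+89w**2-206w+168 = ((1/25)w-296/625)(25w**3-104w**2+45w+126) + ((23716/625)w**2-(23716/125)w+142296/625)
  25w**3-104w**2+45w+126 = ((15625/23716)w+1875/3388)((23716/625)w**2-(23716/125)w+142296/625) + (0)
Last nonzero remainder: (23716/625)w**2-(23716/125)w+142296/625. Dividing through by 23716/625 gives the monic gcd w**2-5w+6.
Cancel w**2-5w+6 from numerator and denominator to get the reduced form.

(w**2+14w+49)/(w**2-11w+28)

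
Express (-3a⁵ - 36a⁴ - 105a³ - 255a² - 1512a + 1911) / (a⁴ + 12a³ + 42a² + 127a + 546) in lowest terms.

Apply the Euclidean algorithm:
  -3a⁵ - 36a⁴ - 105a³ - 255a² - 1512a + 1911 = (-3a)(a⁴ + 12a³ + 42a² + 127a + 546) + (21a³ + 126a² + 126a + 1911)
  a⁴ + 12a³ + 42a² + 127a + 546 = ((1/21)a + 2/7)(21a³ + 126a² + 126a + 1911) + (0)
Last nonzero remainder: 21a³ + 126a² + 126a + 1911. Dividing through by 21 gives the monic gcd a³ + 6a² + 6a + 91.
Cancel a³ + 6a² + 6a + 91 from numerator and denominator to get the reduced form.

(-3a² - 18a + 21)/(a + 6)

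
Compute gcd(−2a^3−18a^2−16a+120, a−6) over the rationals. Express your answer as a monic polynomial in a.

1

Apply the Euclidean algorithm:
  −2a^3−18a^2−16a+120 = (−2a^2−30a−196)(a−6) + (−1056)
  a−6 = (−(1/1056)a+1/176)(−1056) + (0)
The last nonzero remainder is the constant −1056, so the polynomials are coprime and gcd = 1.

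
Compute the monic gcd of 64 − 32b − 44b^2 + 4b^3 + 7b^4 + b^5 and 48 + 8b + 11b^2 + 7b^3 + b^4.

Repeated division with remainder:
  b^5 + 7b^4 + 4b^3 − 44b^2 − 32b + 64 = (b)(b^4 + 7b^3 + 11b^2 + 8b + 48) + (−7b^3 − 52b^2 − 80b + 64)
  b^4 + 7b^3 + 11b^2 + 8b + 48 = (−(1/7)b + 3/49)(−7b^3 − 52b^2 − 80b + 64) + ((135/49)b^2 + (1080/49)b + 2160/49)
  −7b^3 − 52b^2 − 80b + 64 = (−(343/135)b + 196/135)((135/49)b^2 + (1080/49)b + 2160/49) + (0)
Last nonzero remainder: (135/49)b^2 + (1080/49)b + 2160/49. Dividing through by 135/49 gives the monic gcd b^2 + 8b + 16.

16 + 8b + b^2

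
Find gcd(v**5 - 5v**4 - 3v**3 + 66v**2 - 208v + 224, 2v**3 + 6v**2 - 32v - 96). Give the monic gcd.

Apply the Euclidean algorithm:
  v**5 - 5v**4 - 3v**3 + 66v**2 - 208v + 224 = ((1/2)v**2 - 4v + 37/2)(2v**3 + 6v**2 - 32v - 96) + (-125v**2 + 2000)
  2v**3 + 6v**2 - 32v - 96 = (-(2/125)v - 6/125)(-125v**2 + 2000) + (0)
Last nonzero remainder: -125v**2 + 2000. Dividing through by -125 gives the monic gcd v**2 - 16.

v**2 - 16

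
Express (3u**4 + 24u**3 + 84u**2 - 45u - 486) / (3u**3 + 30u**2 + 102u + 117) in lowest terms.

(u**3 + 5u**2 + 13u - 54)/(u**2 + 7u + 13)

Repeated division with remainder:
  3u**4 + 24u**3 + 84u**2 - 45u - 486 = (u - 2)(3u**3 + 30u**2 + 102u + 117) + (42u**2 + 42u - 252)
  3u**3 + 30u**2 + 102u + 117 = ((1/14)u + 9/14)(42u**2 + 42u - 252) + (93u + 279)
  42u**2 + 42u - 252 = ((14/31)u - 28/31)(93u + 279) + (0)
Last nonzero remainder: 93u + 279. Dividing through by 93 gives the monic gcd u + 3.
Cancel u + 3 from numerator and denominator to get the reduced form.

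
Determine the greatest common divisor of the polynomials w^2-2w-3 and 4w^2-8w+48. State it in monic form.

1

Repeated division with remainder:
  w^2-2w-3 = (1/4)(4w^2-8w+48) + (-15)
  4w^2-8w+48 = (-(4/15)w^2+(8/15)w-16/5)(-15) + (0)
The last nonzero remainder is the constant -15, so the polynomials are coprime and gcd = 1.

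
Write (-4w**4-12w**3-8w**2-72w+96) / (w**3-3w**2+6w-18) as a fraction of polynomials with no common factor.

Euclidean algorithm in ℚ[w]:
  -4w**4-12w**3-8w**2-72w+96 = (-4w-24)(w**3-3w**2+6w-18) + (-56w**2-336)
  w**3-3w**2+6w-18 = (-(1/56)w+3/56)(-56w**2-336) + (0)
Last nonzero remainder: -56w**2-336. Dividing through by -56 gives the monic gcd w**2+6.
Cancel w**2+6 from numerator and denominator to get the reduced form.

(-4w**2-12w+16)/(w-3)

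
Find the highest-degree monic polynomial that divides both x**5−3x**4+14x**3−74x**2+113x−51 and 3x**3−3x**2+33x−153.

By polynomial division,
  x**5−3x**4+14x**3−74x**2+113x−51 = ((1/3)x**2−(2/3)x+1/3)(3x**3−3x**2+33x−153) + (0)
Last nonzero remainder: 3x**3−3x**2+33x−153. Dividing through by 3 gives the monic gcd x**3−x**2+11x−51.

x**3−x**2+11x−51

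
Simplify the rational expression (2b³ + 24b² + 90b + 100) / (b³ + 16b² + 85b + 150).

(2b + 4)/(b + 6)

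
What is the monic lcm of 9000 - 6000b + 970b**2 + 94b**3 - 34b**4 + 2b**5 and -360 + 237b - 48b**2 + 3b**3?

Euclidean algorithm in ℚ[b]:
  2b**5 - 34b**4 + 94b**3 + 970b**2 - 6000b + 9000 = ((2/3)b**2 - (2/3)b - 32)(3b**3 - 48b**2 + 237b - 360) + (-168b**2 + 1344b - 2520)
  3b**3 - 48b**2 + 237b - 360 = (-(1/56)b + 1/7)(-168b**2 + 1344b - 2520) + (0)
Last nonzero remainder: -168b**2 + 1344b - 2520. Dividing through by -168 gives the monic gcd b**2 - 8b + 15.
Then lcm(f, g) = f·g / gcd(f, g); expanding and making the result monic gives the answer.

-36000 + 28500b - 6880b**2 + 109b**3 + 183b**4 - 25b**5 + b**6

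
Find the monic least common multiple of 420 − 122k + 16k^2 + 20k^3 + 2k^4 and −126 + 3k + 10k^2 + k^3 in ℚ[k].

−630 + 393k − 85k^2 − 22k^3 + 7k^4 + k^5

Repeated division with remainder:
  2k^4 + 20k^3 + 16k^2 − 122k + 420 = (2k)(k^3 + 10k^2 + 3k − 126) + (10k^2 + 130k + 420)
  k^3 + 10k^2 + 3k − 126 = ((1/10)k − 3/10)(10k^2 + 130k + 420) + (0)
Last nonzero remainder: 10k^2 + 130k + 420. Dividing through by 10 gives the monic gcd k^2 + 13k + 42.
Then lcm(f, g) = f·g / gcd(f, g); expanding and making the result monic gives the answer.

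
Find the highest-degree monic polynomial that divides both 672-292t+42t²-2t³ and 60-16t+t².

Euclidean algorithm in ℚ[t]:
  -2t³+42t²-292t+672 = (-2t+10)(t²-16t+60) + (-12t+72)
  t²-16t+60 = (-(1/12)t+5/6)(-12t+72) + (0)
Last nonzero remainder: -12t+72. Dividing through by -12 gives the monic gcd t-6.

-6+t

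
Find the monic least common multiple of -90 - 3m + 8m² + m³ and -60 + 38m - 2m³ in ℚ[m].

Repeated division with remainder:
  m³ + 8m² - 3m - 90 = (-1/2)(-2m³ + 38m - 60) + (8m² + 16m - 120)
  -2m³ + 38m - 60 = (-(1/4)m + 1/2)(8m² + 16m - 120) + (0)
Last nonzero remainder: 8m² + 16m - 120. Dividing through by 8 gives the monic gcd m² + 2m - 15.
Then lcm(f, g) = f·g / gcd(f, g); expanding and making the result monic gives the answer.

180 - 84m - 19m² + 6m³ + m⁴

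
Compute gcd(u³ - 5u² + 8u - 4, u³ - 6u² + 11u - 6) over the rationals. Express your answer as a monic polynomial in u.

u² - 3u + 2

Repeated division with remainder:
  u³ - 5u² + 8u - 4 = (u³ - 6u² + 11u - 6) + (u² - 3u + 2)
  u³ - 6u² + 11u - 6 = (u - 3)(u² - 3u + 2) + (0)
The last nonzero remainder u² - 3u + 2 is already monic.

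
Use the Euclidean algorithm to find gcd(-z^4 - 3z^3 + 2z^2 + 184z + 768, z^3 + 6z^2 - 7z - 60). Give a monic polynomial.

z + 4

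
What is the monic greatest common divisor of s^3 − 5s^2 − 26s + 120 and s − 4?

s − 4

Apply the Euclidean algorithm:
  s^3 − 5s^2 − 26s + 120 = (s^2 − s − 30)(s − 4) + (0)
The last nonzero remainder s − 4 is already monic.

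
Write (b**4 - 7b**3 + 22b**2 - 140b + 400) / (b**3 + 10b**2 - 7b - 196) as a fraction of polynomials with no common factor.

Apply the Euclidean algorithm:
  b**4 - 7b**3 + 22b**2 - 140b + 400 = (b - 17)(b**3 + 10b**2 - 7b - 196) + (199b**2 - 63b - 2932)
  b**3 + 10b**2 - 7b - 196 = ((1/199)b + 2053/39601)(199b**2 - 63b - 2932) + ((435600/39601)b - 1742400/39601)
  199b**2 - 63b - 2932 = ((7880599/435600)b + 29027533/435600)((435600/39601)b - 1742400/39601) + (0)
Last nonzero remainder: (435600/39601)b - 1742400/39601. Dividing through by 435600/39601 gives the monic gcd b - 4.
Cancel b - 4 from numerator and denominator to get the reduced form.

(b**3 - 3b**2 + 10b - 100)/(b**2 + 14b + 49)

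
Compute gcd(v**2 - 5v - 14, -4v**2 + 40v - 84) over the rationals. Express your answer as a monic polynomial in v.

Euclidean algorithm in ℚ[v]:
  v**2 - 5v - 14 = (-1/4)(-4v**2 + 40v - 84) + (5v - 35)
  -4v**2 + 40v - 84 = (-(4/5)v + 12/5)(5v - 35) + (0)
Last nonzero remainder: 5v - 35. Dividing through by 5 gives the monic gcd v - 7.

v - 7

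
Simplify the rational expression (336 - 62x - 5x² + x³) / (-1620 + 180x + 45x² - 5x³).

(56 - x - x²)/(-270 - 15x + 5x²)

Apply the Euclidean algorithm:
  x³ - 5x² - 62x + 336 = (-1/5)(-5x³ + 45x² + 180x - 1620) + (4x² - 26x + 12)
  -5x³ + 45x² + 180x - 1620 = (-(5/4)x + 25/8)(4x² - 26x + 12) + ((1105/4)x - 3315/2)
  4x² - 26x + 12 = ((16/1105)x - 8/1105)((1105/4)x - 3315/2) + (0)
Last nonzero remainder: (1105/4)x - 3315/2. Dividing through by 1105/4 gives the monic gcd x - 6.
Cancel x - 6 from numerator and denominator to get the reduced form.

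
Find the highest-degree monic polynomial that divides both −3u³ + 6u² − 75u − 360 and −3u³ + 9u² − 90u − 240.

u² − 5u + 40

By polynomial division,
  −3u³ + 6u² − 75u − 360 = (−3u³ + 9u² − 90u − 240) + (−3u² + 15u − 120)
  −3u³ + 9u² − 90u − 240 = (u + 2)(−3u² + 15u − 120) + (0)
Last nonzero remainder: −3u² + 15u − 120. Dividing through by −3 gives the monic gcd u² − 5u + 40.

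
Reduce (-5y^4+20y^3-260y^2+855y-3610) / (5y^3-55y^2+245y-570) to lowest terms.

(-y^2-y-38)/(y-6)

Repeated division with remainder:
  -5y^4+20y^3-260y^2+855y-3610 = (-y-7)(5y^3-55y^2+245y-570) + (-400y^2+2000y-7600)
  5y^3-55y^2+245y-570 = (-(1/80)y+3/40)(-400y^2+2000y-7600) + (0)
Last nonzero remainder: -400y^2+2000y-7600. Dividing through by -400 gives the monic gcd y^2-5y+19.
Cancel y^2-5y+19 from numerator and denominator to get the reduced form.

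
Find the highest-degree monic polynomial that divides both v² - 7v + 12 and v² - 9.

v - 3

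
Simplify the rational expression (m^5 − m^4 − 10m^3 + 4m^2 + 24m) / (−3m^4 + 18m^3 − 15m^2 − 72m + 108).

(−m^2 − 2m)/(3m − 9)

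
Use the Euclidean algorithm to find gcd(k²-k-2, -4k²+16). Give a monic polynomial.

Euclidean algorithm in ℚ[k]:
  k²-k-2 = (-1/4)(-4k²+16) + (-k+2)
  -4k²+16 = (4k+8)(-k+2) + (0)
Last nonzero remainder: -k+2. Dividing through by -1 gives the monic gcd k-2.

k-2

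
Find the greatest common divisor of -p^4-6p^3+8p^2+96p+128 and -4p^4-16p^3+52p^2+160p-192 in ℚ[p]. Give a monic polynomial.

Repeated division with remainder:
  -p^4-6p^3+8p^2+96p+128 = (1/4)(-4p^4-16p^3+52p^2+160p-192) + (-2p^3-5p^2+56p+176)
  -4p^4-16p^3+52p^2+160p-192 = (2p+3)(-2p^3-5p^2+56p+176) + (-45p^2-360p-720)
  -2p^3-5p^2+56p+176 = ((2/45)p-11/45)(-45p^2-360p-720) + (0)
Last nonzero remainder: -45p^2-360p-720. Dividing through by -45 gives the monic gcd p^2+8p+16.

p^2+8p+16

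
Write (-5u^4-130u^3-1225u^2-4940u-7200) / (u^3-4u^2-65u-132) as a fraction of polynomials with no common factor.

Apply the Euclidean algorithm:
  -5u^4-130u^3-1225u^2-4940u-7200 = (-5u-150)(u^3-4u^2-65u-132) + (-2150u^2-15350u-27000)
  u^3-4u^2-65u-132 = (-(1/2150)u+479/92450)(-2150u^2-15350u-27000) + ((3648/1849)u+14592/1849)
  -2150u^2-15350u-27000 = (-(1987675/1824)u-2080125/608)((3648/1849)u+14592/1849) + (0)
Last nonzero remainder: (3648/1849)u+14592/1849. Dividing through by 3648/1849 gives the monic gcd u+4.
Cancel u+4 from numerator and denominator to get the reduced form.

(-5u^3-110u^2-785u-1800)/(u^2-8u-33)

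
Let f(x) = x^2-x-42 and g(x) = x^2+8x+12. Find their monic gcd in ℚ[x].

x+6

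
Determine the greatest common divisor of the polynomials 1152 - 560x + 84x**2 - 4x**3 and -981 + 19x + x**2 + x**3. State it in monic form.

Euclidean algorithm in ℚ[x]:
  -4x**3 + 84x**2 - 560x + 1152 = (-4)(x**3 + x**2 + 19x - 981) + (88x**2 - 484x - 2772)
  x**3 + x**2 + 19x - 981 = ((1/88)x + 13/176)(88x**2 - 484x - 2772) + ((345/4)x - 3105/4)
  88x**2 - 484x - 2772 = ((352/345)x + 1232/345)((345/4)x - 3105/4) + (0)
Last nonzero remainder: (345/4)x - 3105/4. Dividing through by 345/4 gives the monic gcd x - 9.

-9 + x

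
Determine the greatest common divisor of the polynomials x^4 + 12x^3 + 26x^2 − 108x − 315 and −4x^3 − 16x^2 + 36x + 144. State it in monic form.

Apply the Euclidean algorithm:
  x^4 + 12x^3 + 26x^2 − 108x − 315 = (−(1/4)x − 2)(−4x^3 − 16x^2 + 36x + 144) + (3x^2 − 27)
  −4x^3 − 16x^2 + 36x + 144 = (−(4/3)x − 16/3)(3x^2 − 27) + (0)
Last nonzero remainder: 3x^2 − 27. Dividing through by 3 gives the monic gcd x^2 − 9.

x^2 − 9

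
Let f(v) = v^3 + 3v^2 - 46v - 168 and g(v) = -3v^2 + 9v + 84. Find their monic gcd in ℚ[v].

v^2 - 3v - 28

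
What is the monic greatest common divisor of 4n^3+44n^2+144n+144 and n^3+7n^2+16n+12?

n^2+5n+6

By polynomial division,
  4n^3+44n^2+144n+144 = (4)(n^3+7n^2+16n+12) + (16n^2+80n+96)
  n^3+7n^2+16n+12 = ((1/16)n+1/8)(16n^2+80n+96) + (0)
Last nonzero remainder: 16n^2+80n+96. Dividing through by 16 gives the monic gcd n^2+5n+6.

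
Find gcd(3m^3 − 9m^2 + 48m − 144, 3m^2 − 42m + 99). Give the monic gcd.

Repeated division with remainder:
  3m^3 − 9m^2 + 48m − 144 = (m + 11)(3m^2 − 42m + 99) + (411m − 1233)
  3m^2 − 42m + 99 = ((1/137)m − 11/137)(411m − 1233) + (0)
Last nonzero remainder: 411m − 1233. Dividing through by 411 gives the monic gcd m − 3.

m − 3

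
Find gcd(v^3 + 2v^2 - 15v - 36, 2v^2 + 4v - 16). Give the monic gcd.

1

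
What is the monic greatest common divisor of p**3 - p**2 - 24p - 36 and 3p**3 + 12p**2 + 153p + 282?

p + 2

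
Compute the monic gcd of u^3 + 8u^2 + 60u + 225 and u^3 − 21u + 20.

u + 5

Apply the Euclidean algorithm:
  u^3 + 8u^2 + 60u + 225 = (u^3 − 21u + 20) + (8u^2 + 81u + 205)
  u^3 − 21u + 20 = ((1/8)u − 81/64)(8u^2 + 81u + 205) + ((3577/64)u + 17885/64)
  8u^2 + 81u + 205 = ((512/3577)u + 2624/3577)((3577/64)u + 17885/64) + (0)
Last nonzero remainder: (3577/64)u + 17885/64. Dividing through by 3577/64 gives the monic gcd u + 5.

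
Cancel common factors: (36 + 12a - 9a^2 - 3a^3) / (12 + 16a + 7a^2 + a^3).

Euclidean algorithm in ℚ[a]:
  -3a^3 - 9a^2 + 12a + 36 = (-3)(a^3 + 7a^2 + 16a + 12) + (12a^2 + 60a + 72)
  a^3 + 7a^2 + 16a + 12 = ((1/12)a + 1/6)(12a^2 + 60a + 72) + (0)
Last nonzero remainder: 12a^2 + 60a + 72. Dividing through by 12 gives the monic gcd a^2 + 5a + 6.
Cancel a^2 + 5a + 6 from numerator and denominator to get the reduced form.

(6 - 3a)/(2 + a)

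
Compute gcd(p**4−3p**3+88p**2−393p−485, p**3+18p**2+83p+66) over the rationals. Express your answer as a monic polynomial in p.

p+1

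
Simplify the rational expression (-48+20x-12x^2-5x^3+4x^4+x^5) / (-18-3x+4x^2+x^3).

By polynomial division,
  x^5+4x^4-5x^3-12x^2+20x-48 = (x^2-2)(x^3+4x^2-3x-18) + (14x^2+14x-84)
  x^3+4x^2-3x-18 = ((1/14)x+3/14)(14x^2+14x-84) + (0)
Last nonzero remainder: 14x^2+14x-84. Dividing through by 14 gives the monic gcd x^2+x-6.
Cancel x^2+x-6 from numerator and denominator to get the reduced form.

(8-2x+3x^2+x^3)/(3+x)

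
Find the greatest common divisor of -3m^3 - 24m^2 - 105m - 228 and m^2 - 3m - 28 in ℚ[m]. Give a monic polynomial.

m + 4

Apply the Euclidean algorithm:
  -3m^3 - 24m^2 - 105m - 228 = (-3m - 33)(m^2 - 3m - 28) + (-288m - 1152)
  m^2 - 3m - 28 = (-(1/288)m + 7/288)(-288m - 1152) + (0)
Last nonzero remainder: -288m - 1152. Dividing through by -288 gives the monic gcd m + 4.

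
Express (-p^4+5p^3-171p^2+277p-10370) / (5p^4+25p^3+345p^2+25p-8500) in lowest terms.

(-p^2+9p-122)/(5p^2+5p-100)

Apply the Euclidean algorithm:
  -p^4+5p^3-171p^2+277p-10370 = (-1/5)(5p^4+25p^3+345p^2+25p-8500) + (10p^3-102p^2+282p-12070)
  5p^4+25p^3+345p^2+25p-8500 = ((1/2)p+38/5)(10p^3-102p^2+282p-12070) + ((4896/5)p^2+(19584/5)p+83232)
  10p^3-102p^2+282p-12070 = ((25/2448)p-355/2448)((4896/5)p^2+(19584/5)p+83232) + (0)
Last nonzero remainder: (4896/5)p^2+(19584/5)p+83232. Dividing through by 4896/5 gives the monic gcd p^2+4p+85.
Cancel p^2+4p+85 from numerator and denominator to get the reduced form.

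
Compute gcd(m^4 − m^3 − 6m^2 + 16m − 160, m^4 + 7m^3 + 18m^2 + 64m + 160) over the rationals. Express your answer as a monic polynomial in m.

m^3 + 3m^2 + 6m + 40

Euclidean algorithm in ℚ[m]:
  m^4 − m^3 − 6m^2 + 16m − 160 = (m^4 + 7m^3 + 18m^2 + 64m + 160) + (−8m^3 − 24m^2 − 48m − 320)
  m^4 + 7m^3 + 18m^2 + 64m + 160 = (−(1/8)m − 1/2)(−8m^3 − 24m^2 − 48m − 320) + (0)
Last nonzero remainder: −8m^3 − 24m^2 − 48m − 320. Dividing through by −8 gives the monic gcd m^3 + 3m^2 + 6m + 40.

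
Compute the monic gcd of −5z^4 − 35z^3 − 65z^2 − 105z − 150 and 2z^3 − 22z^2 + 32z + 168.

z + 2

Apply the Euclidean algorithm:
  −5z^4 − 35z^3 − 65z^2 − 105z − 150 = (−(5/2)z − 45)(2z^3 − 22z^2 + 32z + 168) + (−975z^2 + 1755z + 7410)
  2z^3 − 22z^2 + 32z + 168 = (−(2/975)z + 92/4875)(−975z^2 + 1755z + 7410) + ((352/25)z + 704/25)
  −975z^2 + 1755z + 7410 = (−(24375/352)z + 92625/352)((352/25)z + 704/25) + (0)
Last nonzero remainder: (352/25)z + 704/25. Dividing through by 352/25 gives the monic gcd z + 2.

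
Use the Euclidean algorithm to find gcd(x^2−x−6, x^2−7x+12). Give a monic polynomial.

x−3

By polynomial division,
  x^2−x−6 = (x^2−7x+12) + (6x−18)
  x^2−7x+12 = ((1/6)x−2/3)(6x−18) + (0)
Last nonzero remainder: 6x−18. Dividing through by 6 gives the monic gcd x−3.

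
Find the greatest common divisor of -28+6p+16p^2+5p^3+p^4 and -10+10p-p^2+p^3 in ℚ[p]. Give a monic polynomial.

Euclidean algorithm in ℚ[p]:
  p^4+5p^3+16p^2+6p-28 = (p+6)(p^3-p^2+10p-10) + (12p^2-44p+32)
  p^3-p^2+10p-10 = ((1/12)p+2/9)(12p^2-44p+32) + ((154/9)p-154/9)
  12p^2-44p+32 = ((54/77)p-144/77)((154/9)p-154/9) + (0)
Last nonzero remainder: (154/9)p-154/9. Dividing through by 154/9 gives the monic gcd p-1.

-1+p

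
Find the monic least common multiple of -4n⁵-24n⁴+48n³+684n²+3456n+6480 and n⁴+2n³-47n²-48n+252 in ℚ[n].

n⁷+11n⁶+4n⁵-315n⁴-1551n³-3546n²+3996n+22680

Euclidean algorithm in ℚ[n]:
  -4n⁵-24n⁴+48n³+684n²+3456n+6480 = (-4n-16)(n⁴+2n³-47n²-48n+252) + (-108n³-260n²+3696n+10512)
  n⁴+2n³-47n²-48n+252 = (-(1/108)n+11/2916)(-108n³-260n²+3696n+10512) + (-(8600/729)n²+(8600/243)n+17200/81)
  -108n³-260n²+3696n+10512 = ((19683/2150)n+53217/1075)(-(8600/729)n²+(8600/243)n+17200/81) + (0)
Last nonzero remainder: -(8600/729)n²+(8600/243)n+17200/81. Dividing through by -8600/729 gives the monic gcd n²-3n-18.
Then lcm(f, g) = f·g / gcd(f, g); expanding and making the result monic gives the answer.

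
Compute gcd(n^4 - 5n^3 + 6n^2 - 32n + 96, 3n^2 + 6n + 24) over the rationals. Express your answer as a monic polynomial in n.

n^2 + 2n + 8

Apply the Euclidean algorithm:
  n^4 - 5n^3 + 6n^2 - 32n + 96 = ((1/3)n^2 - (7/3)n + 4)(3n^2 + 6n + 24) + (0)
Last nonzero remainder: 3n^2 + 6n + 24. Dividing through by 3 gives the monic gcd n^2 + 2n + 8.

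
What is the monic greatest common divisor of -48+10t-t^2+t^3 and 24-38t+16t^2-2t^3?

-3+t

By polynomial division,
  t^3-t^2+10t-48 = (-1/2)(-2t^3+16t^2-38t+24) + (7t^2-9t-36)
  -2t^3+16t^2-38t+24 = (-(2/7)t+94/49)(7t^2-9t-36) + (-(1520/49)t+4560/49)
  7t^2-9t-36 = (-(343/1520)t-147/380)(-(1520/49)t+4560/49) + (0)
Last nonzero remainder: -(1520/49)t+4560/49. Dividing through by -1520/49 gives the monic gcd t-3.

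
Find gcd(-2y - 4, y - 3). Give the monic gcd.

Apply the Euclidean algorithm:
  -2y - 4 = (-2)(y - 3) + (-10)
  y - 3 = (-(1/10)y + 3/10)(-10) + (0)
The last nonzero remainder is the constant -10, so the polynomials are coprime and gcd = 1.

1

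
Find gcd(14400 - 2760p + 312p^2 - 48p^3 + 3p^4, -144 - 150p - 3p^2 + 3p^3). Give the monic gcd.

-8 + p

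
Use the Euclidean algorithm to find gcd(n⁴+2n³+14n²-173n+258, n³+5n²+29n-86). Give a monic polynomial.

Repeated division with remainder:
  n⁴+2n³+14n²-173n+258 = (n-3)(n³+5n²+29n-86) + (0)
The last nonzero remainder n³+5n²+29n-86 is already monic.

n³+5n²+29n-86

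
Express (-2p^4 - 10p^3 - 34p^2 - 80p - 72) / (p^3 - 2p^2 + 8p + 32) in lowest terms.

(-2p^3 - 6p^2 - 22p - 36)/(p^2 - 4p + 16)

Repeated division with remainder:
  -2p^4 - 10p^3 - 34p^2 - 80p - 72 = (-2p - 14)(p^3 - 2p^2 + 8p + 32) + (-46p^2 + 96p + 376)
  p^3 - 2p^2 + 8p + 32 = (-(1/46)p - 1/529)(-46p^2 + 96p + 376) + ((8652/529)p + 17304/529)
  -46p^2 + 96p + 376 = (-(12167/4326)p + 24863/2163)((8652/529)p + 17304/529) + (0)
Last nonzero remainder: (8652/529)p + 17304/529. Dividing through by 8652/529 gives the monic gcd p + 2.
Cancel p + 2 from numerator and denominator to get the reduced form.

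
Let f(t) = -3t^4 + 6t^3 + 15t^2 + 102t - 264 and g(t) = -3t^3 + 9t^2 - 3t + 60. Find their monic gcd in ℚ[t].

t - 4

Apply the Euclidean algorithm:
  -3t^4 + 6t^3 + 15t^2 + 102t - 264 = (t + 1)(-3t^3 + 9t^2 - 3t + 60) + (9t^2 + 45t - 324)
  -3t^3 + 9t^2 - 3t + 60 = (-(1/3)t + 8/3)(9t^2 + 45t - 324) + (-231t + 924)
  9t^2 + 45t - 324 = (-(3/77)t - 27/77)(-231t + 924) + (0)
Last nonzero remainder: -231t + 924. Dividing through by -231 gives the monic gcd t - 4.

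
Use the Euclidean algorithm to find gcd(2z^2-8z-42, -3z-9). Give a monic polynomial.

z+3

Repeated division with remainder:
  2z^2-8z-42 = (-(2/3)z+14/3)(-3z-9) + (0)
Last nonzero remainder: -3z-9. Dividing through by -3 gives the monic gcd z+3.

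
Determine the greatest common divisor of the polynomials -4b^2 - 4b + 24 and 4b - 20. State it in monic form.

1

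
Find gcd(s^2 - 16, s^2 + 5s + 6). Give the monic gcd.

Euclidean algorithm in ℚ[s]:
  s^2 - 16 = (s^2 + 5s + 6) + (-5s - 22)
  s^2 + 5s + 6 = (-(1/5)s - 3/25)(-5s - 22) + (84/25)
  -5s - 22 = (-(125/84)s - 275/42)(84/25) + (0)
The last nonzero remainder is the constant 84/25, so the polynomials are coprime and gcd = 1.

1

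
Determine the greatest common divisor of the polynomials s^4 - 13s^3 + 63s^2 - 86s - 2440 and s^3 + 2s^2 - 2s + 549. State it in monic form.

s^2 - 7s + 61

By polynomial division,
  s^4 - 13s^3 + 63s^2 - 86s - 2440 = (s - 15)(s^3 + 2s^2 - 2s + 549) + (95s^2 - 665s + 5795)
  s^3 + 2s^2 - 2s + 549 = ((1/95)s + 9/95)(95s^2 - 665s + 5795) + (0)
Last nonzero remainder: 95s^2 - 665s + 5795. Dividing through by 95 gives the monic gcd s^2 - 7s + 61.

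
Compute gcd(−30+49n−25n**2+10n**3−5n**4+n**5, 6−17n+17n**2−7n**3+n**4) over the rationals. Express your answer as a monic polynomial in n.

−6+11n−6n**2+n**3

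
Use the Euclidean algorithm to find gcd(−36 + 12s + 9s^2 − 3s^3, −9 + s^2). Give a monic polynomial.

−3 + s

Apply the Euclidean algorithm:
  −3s^3 + 9s^2 + 12s − 36 = (−3s + 9)(s^2 − 9) + (−15s + 45)
  s^2 − 9 = (−(1/15)s − 1/5)(−15s + 45) + (0)
Last nonzero remainder: −15s + 45. Dividing through by −15 gives the monic gcd s − 3.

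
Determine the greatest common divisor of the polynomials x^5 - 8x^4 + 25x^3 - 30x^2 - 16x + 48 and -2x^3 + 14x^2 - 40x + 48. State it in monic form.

Apply the Euclidean algorithm:
  x^5 - 8x^4 + 25x^3 - 30x^2 - 16x + 48 = (-(1/2)x^2 + (1/2)x + 1)(-2x^3 + 14x^2 - 40x + 48) + (0)
Last nonzero remainder: -2x^3 + 14x^2 - 40x + 48. Dividing through by -2 gives the monic gcd x^3 - 7x^2 + 20x - 24.

x^3 - 7x^2 + 20x - 24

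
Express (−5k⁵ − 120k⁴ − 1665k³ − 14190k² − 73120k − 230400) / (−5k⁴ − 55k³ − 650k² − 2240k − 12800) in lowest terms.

Euclidean algorithm in ℚ[k]:
  −5k⁵ − 120k⁴ − 1665k³ − 14190k² − 73120k − 230400 = (k + 13)(−5k⁴ − 55k³ − 650k² − 2240k − 12800) + (−300k³ − 3500k² − 31200k − 64000)
  −5k⁴ − 55k³ − 650k² − 2240k − 12800 = ((1/60)k − 1/90)(−300k³ − 3500k² − 31200k − 64000) + (−(1520/9)k² − 1520k − 121600/9)
  −300k³ − 3500k² − 31200k − 64000 = ((135/76)k + 90/19)(−(1520/9)k² − 1520k − 121600/9) + (0)
Last nonzero remainder: −(1520/9)k² − 1520k − 121600/9. Dividing through by −1520/9 gives the monic gcd k² + 9k + 80.
Cancel k² + 9k + 80 from numerator and denominator to get the reduced form.

(k³ + 15k² + 118k + 576)/(k² + 2k + 32)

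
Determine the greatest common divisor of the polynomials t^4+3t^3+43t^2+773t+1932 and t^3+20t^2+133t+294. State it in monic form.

t+7

Euclidean algorithm in ℚ[t]:
  t^4+3t^3+43t^2+773t+1932 = (t-17)(t^3+20t^2+133t+294) + (250t^2+2740t+6930)
  t^3+20t^2+133t+294 = ((1/250)t+113/3125)(250t^2+2740t+6930) + ((3876/625)t+27132/625)
  250t^2+2740t+6930 = ((78125/1938)t+103125/646)((3876/625)t+27132/625) + (0)
Last nonzero remainder: (3876/625)t+27132/625. Dividing through by 3876/625 gives the monic gcd t+7.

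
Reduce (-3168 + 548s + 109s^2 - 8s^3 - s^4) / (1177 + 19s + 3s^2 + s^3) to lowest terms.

(-288 + 76s + 3s^2 - s^3)/(107 - 8s + s^2)

Repeated division with remainder:
  -s^4 - 8s^3 + 109s^2 + 548s - 3168 = (-s - 5)(s^3 + 3s^2 + 19s + 1177) + (143s^2 + 1820s + 2717)
  s^3 + 3s^2 + 19s + 1177 = ((1/143)s - 107/1573)(143s^2 + 1820s + 2717) + ((14980/121)s + 14980/11)
  143s^2 + 1820s + 2717 = ((17303/14980)s + 29887/14980)((14980/121)s + 14980/11) + (0)
Last nonzero remainder: (14980/121)s + 14980/11. Dividing through by 14980/121 gives the monic gcd s + 11.
Cancel s + 11 from numerator and denominator to get the reduced form.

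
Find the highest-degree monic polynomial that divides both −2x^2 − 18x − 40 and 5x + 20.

x + 4

By polynomial division,
  −2x^2 − 18x − 40 = (−(2/5)x − 2)(5x + 20) + (0)
Last nonzero remainder: 5x + 20. Dividing through by 5 gives the monic gcd x + 4.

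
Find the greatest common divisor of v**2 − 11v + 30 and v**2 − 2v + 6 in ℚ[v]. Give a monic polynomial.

1

Euclidean algorithm in ℚ[v]:
  v**2 − 11v + 30 = (v**2 − 2v + 6) + (−9v + 24)
  v**2 − 2v + 6 = (−(1/9)v − 2/27)(−9v + 24) + (70/9)
  −9v + 24 = (−(81/70)v + 108/35)(70/9) + (0)
The last nonzero remainder is the constant 70/9, so the polynomials are coprime and gcd = 1.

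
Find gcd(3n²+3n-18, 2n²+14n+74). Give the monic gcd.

1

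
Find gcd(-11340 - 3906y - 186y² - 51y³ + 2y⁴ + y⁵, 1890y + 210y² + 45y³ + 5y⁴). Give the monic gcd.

378 + 42y + 9y² + y³

By polynomial division,
  y⁵ + 2y⁴ - 51y³ - 186y² - 3906y - 11340 = ((1/5)y - 7/5)(5y⁴ + 45y³ + 210y² + 1890y) + (-30y³ - 270y² - 1260y - 11340)
  5y⁴ + 45y³ + 210y² + 1890y = (-(1/6)y)(-30y³ - 270y² - 1260y - 11340) + (0)
Last nonzero remainder: -30y³ - 270y² - 1260y - 11340. Dividing through by -30 gives the monic gcd y³ + 9y² + 42y + 378.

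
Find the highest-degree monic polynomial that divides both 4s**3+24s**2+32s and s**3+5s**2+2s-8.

s**2+6s+8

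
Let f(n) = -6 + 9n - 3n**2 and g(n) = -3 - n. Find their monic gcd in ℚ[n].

By polynomial division,
  -3n**2 + 9n - 6 = (3n - 18)(-n - 3) + (-60)
  -n - 3 = ((1/60)n + 1/20)(-60) + (0)
The last nonzero remainder is the constant -60, so the polynomials are coprime and gcd = 1.

1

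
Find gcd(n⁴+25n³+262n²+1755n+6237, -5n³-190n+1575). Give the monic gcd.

Apply the Euclidean algorithm:
  n⁴+25n³+262n²+1755n+6237 = (-(1/5)n-5)(-5n³-190n+1575) + (224n²+1120n+14112)
  -5n³-190n+1575 = (-(5/224)n+25/224)(224n²+1120n+14112) + (0)
Last nonzero remainder: 224n²+1120n+14112. Dividing through by 224 gives the monic gcd n²+5n+63.

n²+5n+63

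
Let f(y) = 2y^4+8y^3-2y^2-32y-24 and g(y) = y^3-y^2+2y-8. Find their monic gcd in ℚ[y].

y-2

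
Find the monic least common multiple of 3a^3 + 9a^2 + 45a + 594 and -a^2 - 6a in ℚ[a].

By polynomial division,
  3a^3 + 9a^2 + 45a + 594 = (-3a + 9)(-a^2 - 6a) + (99a + 594)
  -a^2 - 6a = (-(1/99)a)(99a + 594) + (0)
Last nonzero remainder: 99a + 594. Dividing through by 99 gives the monic gcd a + 6.
Then lcm(f, g) = f·g / gcd(f, g); expanding and making the result monic gives the answer.

a^4 + 3a^3 + 15a^2 + 198a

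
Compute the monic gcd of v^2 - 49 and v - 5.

1

Euclidean algorithm in ℚ[v]:
  v^2 - 49 = (v + 5)(v - 5) + (-24)
  v - 5 = (-(1/24)v + 5/24)(-24) + (0)
The last nonzero remainder is the constant -24, so the polynomials are coprime and gcd = 1.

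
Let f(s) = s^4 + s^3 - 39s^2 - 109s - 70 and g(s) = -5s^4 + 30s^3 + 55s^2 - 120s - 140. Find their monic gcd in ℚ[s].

s^3 - 4s^2 - 19s - 14

Euclidean algorithm in ℚ[s]:
  s^4 + s^3 - 39s^2 - 109s - 70 = (-1/5)(-5s^4 + 30s^3 + 55s^2 - 120s - 140) + (7s^3 - 28s^2 - 133s - 98)
  -5s^4 + 30s^3 + 55s^2 - 120s - 140 = (-(5/7)s + 10/7)(7s^3 - 28s^2 - 133s - 98) + (0)
Last nonzero remainder: 7s^3 - 28s^2 - 133s - 98. Dividing through by 7 gives the monic gcd s^3 - 4s^2 - 19s - 14.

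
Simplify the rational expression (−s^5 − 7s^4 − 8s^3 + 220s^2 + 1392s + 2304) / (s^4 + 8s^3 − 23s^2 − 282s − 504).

Apply the Euclidean algorithm:
  −s^5 − 7s^4 − 8s^3 + 220s^2 + 1392s + 2304 = (−s + 1)(s^4 + 8s^3 − 23s^2 − 282s − 504) + (−39s^3 − 39s^2 + 1170s + 2808)
  s^4 + 8s^3 − 23s^2 − 282s − 504 = (−(1/39)s − 7/39)(−39s^3 − 39s^2 + 1170s + 2808) + (0)
Last nonzero remainder: −39s^3 − 39s^2 + 1170s + 2808. Dividing through by −39 gives the monic gcd s^3 + s^2 − 30s − 72.
Cancel s^3 + s^2 − 30s − 72 from numerator and denominator to get the reduced form.

(−s^2 − 6s − 32)/(s + 7)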